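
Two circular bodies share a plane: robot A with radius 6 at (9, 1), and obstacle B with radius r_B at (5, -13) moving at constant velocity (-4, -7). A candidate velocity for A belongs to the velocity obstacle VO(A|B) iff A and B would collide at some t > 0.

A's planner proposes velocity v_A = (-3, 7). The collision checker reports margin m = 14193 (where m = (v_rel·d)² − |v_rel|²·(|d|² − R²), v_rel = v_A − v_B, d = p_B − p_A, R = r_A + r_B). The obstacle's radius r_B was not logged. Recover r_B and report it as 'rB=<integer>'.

m = 14193
d = (-4, -14);  v_rel = (1, 14),  |v_rel|² = 197
v_rel×d = (1)·(-14) − (14)·(-4) = 42
since m = R²·197 − 42²:  R² = (1764 + 14193) / 197 = 81
R = √81 = 9  ⇒  r_B = 9 − 6 = 3

rB=3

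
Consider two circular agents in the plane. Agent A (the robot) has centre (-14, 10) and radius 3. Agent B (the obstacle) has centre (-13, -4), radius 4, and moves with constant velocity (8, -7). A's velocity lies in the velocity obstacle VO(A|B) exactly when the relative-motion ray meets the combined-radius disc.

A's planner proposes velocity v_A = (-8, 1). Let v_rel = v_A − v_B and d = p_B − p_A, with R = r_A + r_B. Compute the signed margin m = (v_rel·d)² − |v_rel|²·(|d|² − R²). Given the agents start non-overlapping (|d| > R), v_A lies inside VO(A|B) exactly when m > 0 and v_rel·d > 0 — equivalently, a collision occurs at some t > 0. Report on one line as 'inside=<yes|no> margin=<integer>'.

d = (1, -14),  |d|² = 197;  R = 3+4 = 7,  c = 197−7² = 148
v_rel = (-16, 8),  |v_rel|² = 320;  v_rel·d = (-16)·(1) + (8)·(-14) = -128
320·t² + 256·t + 148 = 0  ⇒  m = (-128)² − 320·148 = -30976
m = -30976 < 0,  v_rel·d = -128 < 0  ⇒  outside

inside=no margin=-30976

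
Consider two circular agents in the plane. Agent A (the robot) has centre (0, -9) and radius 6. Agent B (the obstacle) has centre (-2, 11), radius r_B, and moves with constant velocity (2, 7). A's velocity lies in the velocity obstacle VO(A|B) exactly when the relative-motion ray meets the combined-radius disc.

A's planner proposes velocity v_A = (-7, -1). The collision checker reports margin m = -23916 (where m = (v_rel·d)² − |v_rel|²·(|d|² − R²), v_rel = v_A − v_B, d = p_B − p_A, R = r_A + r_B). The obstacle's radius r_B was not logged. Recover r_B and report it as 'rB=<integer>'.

m = -23916
d = (-2, 20);  v_rel = (-9, -8),  |v_rel|² = 145
v_rel×d = (-9)·(20) − (-8)·(-2) = -196
since m = R²·145 − (-196)²:  R² = (38416 + -23916) / 145 = 100
R = √100 = 10  ⇒  r_B = 10 − 6 = 4

rB=4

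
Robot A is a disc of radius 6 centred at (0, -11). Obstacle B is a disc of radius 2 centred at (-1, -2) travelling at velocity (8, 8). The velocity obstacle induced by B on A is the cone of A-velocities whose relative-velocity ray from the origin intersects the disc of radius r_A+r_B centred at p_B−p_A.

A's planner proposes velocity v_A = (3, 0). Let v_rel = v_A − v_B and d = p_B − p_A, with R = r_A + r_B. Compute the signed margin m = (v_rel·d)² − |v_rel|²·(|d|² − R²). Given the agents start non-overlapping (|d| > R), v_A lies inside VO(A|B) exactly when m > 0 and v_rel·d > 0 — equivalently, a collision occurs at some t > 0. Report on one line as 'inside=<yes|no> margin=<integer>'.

d = (-1, 9),  |d|² = 82;  R = 6+2 = 8,  c = 82−8² = 18
v_rel = (-5, -8),  |v_rel|² = 89;  v_rel·d = (-5)·(-1) + (-8)·(9) = -67
89·t² + 134·t + 18 = 0  ⇒  m = (-67)² − 89·18 = 2887
m = 2887 > 0,  v_rel·d = -67 < 0  ⇒  outside

inside=no margin=2887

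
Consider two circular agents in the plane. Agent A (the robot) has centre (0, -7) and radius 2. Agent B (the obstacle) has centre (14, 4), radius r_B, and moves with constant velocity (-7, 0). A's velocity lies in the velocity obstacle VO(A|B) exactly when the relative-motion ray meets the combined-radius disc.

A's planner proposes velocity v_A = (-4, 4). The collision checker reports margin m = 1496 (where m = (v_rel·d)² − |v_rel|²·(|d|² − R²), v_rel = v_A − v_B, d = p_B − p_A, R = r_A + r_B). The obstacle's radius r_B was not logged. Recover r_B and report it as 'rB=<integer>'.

m = 1496
d = (14, 11);  v_rel = (3, 4),  |v_rel|² = 25
v_rel×d = (3)·(11) − (4)·(14) = -23
since m = R²·25 − (-23)²:  R² = (529 + 1496) / 25 = 81
R = √81 = 9  ⇒  r_B = 9 − 2 = 7

rB=7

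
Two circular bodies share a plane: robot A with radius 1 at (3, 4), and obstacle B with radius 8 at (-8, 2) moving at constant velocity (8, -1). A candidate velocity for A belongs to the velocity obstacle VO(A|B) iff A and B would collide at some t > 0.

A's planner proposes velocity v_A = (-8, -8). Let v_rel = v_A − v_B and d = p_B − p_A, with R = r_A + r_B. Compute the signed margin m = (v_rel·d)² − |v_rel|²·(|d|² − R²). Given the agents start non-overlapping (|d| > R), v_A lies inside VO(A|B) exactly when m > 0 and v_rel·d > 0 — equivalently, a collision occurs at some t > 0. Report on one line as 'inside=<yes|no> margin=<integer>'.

d = (-11, -2),  |d|² = 125;  R = 1+8 = 9,  c = 125−9² = 44
v_rel = (-16, -7),  |v_rel|² = 305;  v_rel·d = (-16)·(-11) + (-7)·(-2) = 190
305·t² − 380·t + 44 = 0  ⇒  m = 190² − 305·44 = 22680
m = 22680 > 0,  v_rel·d = 190 > 0  ⇒  inside

inside=yes margin=22680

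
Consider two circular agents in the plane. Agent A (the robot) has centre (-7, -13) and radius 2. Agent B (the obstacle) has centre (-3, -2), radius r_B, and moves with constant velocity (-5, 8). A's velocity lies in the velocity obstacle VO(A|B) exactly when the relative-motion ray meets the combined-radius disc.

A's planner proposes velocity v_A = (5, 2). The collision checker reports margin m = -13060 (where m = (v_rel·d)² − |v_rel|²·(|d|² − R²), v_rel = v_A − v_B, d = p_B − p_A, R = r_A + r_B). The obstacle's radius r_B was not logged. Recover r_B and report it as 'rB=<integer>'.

m = -13060
d = (4, 11);  v_rel = (10, -6),  |v_rel|² = 136
v_rel×d = (10)·(11) − (-6)·(4) = 134
since m = R²·136 − 134²:  R² = (17956 + -13060) / 136 = 36
R = √36 = 6  ⇒  r_B = 6 − 2 = 4

rB=4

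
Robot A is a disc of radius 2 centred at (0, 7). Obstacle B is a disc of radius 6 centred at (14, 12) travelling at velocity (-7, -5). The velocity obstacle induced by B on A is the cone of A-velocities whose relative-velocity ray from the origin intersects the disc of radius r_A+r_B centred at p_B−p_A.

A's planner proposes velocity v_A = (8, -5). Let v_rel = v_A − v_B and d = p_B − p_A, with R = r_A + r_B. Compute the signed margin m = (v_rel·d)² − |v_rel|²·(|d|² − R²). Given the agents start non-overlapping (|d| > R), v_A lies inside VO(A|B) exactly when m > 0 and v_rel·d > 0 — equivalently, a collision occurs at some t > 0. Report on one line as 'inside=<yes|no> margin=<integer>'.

d = (14, 5),  |d|² = 221;  R = 2+6 = 8,  c = 221−8² = 157
v_rel = (15, 0),  |v_rel|² = 225;  v_rel·d = (15)·(14) + (0)·(5) = 210
225·t² − 420·t + 157 = 0  ⇒  m = 210² − 225·157 = 8775
m = 8775 > 0,  v_rel·d = 210 > 0  ⇒  inside

inside=yes margin=8775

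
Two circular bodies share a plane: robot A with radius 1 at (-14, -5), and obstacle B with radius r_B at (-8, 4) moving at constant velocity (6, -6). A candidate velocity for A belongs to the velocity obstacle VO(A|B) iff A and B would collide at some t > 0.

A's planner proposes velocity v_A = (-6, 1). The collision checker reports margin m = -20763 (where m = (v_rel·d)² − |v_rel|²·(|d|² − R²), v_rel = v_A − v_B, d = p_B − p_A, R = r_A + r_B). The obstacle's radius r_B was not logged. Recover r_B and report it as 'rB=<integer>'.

m = -20763
d = (6, 9);  v_rel = (-12, 7),  |v_rel|² = 193
v_rel×d = (-12)·(9) − (7)·(6) = -150
since m = R²·193 − (-150)²:  R² = (22500 + -20763) / 193 = 9
R = √9 = 3  ⇒  r_B = 3 − 1 = 2

rB=2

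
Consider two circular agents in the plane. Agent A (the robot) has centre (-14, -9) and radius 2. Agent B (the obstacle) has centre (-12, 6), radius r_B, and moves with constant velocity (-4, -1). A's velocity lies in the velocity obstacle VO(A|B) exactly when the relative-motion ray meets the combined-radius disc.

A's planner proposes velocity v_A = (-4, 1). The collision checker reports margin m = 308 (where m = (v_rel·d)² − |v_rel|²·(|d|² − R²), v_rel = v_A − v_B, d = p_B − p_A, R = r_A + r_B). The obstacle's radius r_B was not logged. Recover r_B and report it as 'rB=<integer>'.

m = 308
d = (2, 15);  v_rel = (0, 2),  |v_rel|² = 4
v_rel×d = (0)·(15) − (2)·(2) = -4
since m = R²·4 − (-4)²:  R² = (16 + 308) / 4 = 81
R = √81 = 9  ⇒  r_B = 9 − 2 = 7

rB=7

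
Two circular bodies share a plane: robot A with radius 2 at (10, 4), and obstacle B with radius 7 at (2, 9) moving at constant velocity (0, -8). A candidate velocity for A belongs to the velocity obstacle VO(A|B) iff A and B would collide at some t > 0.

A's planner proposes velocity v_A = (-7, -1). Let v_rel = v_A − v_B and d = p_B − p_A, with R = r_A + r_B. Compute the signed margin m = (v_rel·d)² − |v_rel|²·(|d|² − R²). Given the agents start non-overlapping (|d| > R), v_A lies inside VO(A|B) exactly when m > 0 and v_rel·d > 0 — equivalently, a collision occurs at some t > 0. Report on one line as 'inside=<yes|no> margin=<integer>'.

d = (-8, 5),  |d|² = 89;  R = 2+7 = 9,  c = 89−9² = 8
v_rel = (-7, 7),  |v_rel|² = 98;  v_rel·d = (-7)·(-8) + (7)·(5) = 91
98·t² − 182·t + 8 = 0  ⇒  m = 91² − 98·8 = 7497
m = 7497 > 0,  v_rel·d = 91 > 0  ⇒  inside

inside=yes margin=7497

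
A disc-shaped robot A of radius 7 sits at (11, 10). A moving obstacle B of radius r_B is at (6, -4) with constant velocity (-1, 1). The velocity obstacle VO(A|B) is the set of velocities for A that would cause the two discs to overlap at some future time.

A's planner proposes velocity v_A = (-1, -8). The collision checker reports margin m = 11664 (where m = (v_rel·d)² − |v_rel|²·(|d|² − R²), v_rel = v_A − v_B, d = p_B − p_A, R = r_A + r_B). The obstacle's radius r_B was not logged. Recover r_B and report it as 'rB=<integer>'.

m = 11664
d = (-5, -14);  v_rel = (0, -9),  |v_rel|² = 81
v_rel×d = (0)·(-14) − (-9)·(-5) = -45
since m = R²·81 − (-45)²:  R² = (2025 + 11664) / 81 = 169
R = √169 = 13  ⇒  r_B = 13 − 7 = 6

rB=6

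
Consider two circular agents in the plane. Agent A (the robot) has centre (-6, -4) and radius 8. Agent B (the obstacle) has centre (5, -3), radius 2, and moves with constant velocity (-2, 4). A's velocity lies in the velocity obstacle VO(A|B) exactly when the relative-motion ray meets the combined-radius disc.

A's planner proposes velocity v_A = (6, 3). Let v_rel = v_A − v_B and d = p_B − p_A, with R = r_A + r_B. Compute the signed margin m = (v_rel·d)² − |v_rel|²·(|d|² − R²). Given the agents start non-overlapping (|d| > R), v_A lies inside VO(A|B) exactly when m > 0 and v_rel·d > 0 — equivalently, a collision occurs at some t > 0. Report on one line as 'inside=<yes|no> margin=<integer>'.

d = (11, 1),  |d|² = 122;  R = 8+2 = 10,  c = 122−10² = 22
v_rel = (8, -1),  |v_rel|² = 65;  v_rel·d = (8)·(11) + (-1)·(1) = 87
65·t² − 174·t + 22 = 0  ⇒  m = 87² − 65·22 = 6139
m = 6139 > 0,  v_rel·d = 87 > 0  ⇒  inside

inside=yes margin=6139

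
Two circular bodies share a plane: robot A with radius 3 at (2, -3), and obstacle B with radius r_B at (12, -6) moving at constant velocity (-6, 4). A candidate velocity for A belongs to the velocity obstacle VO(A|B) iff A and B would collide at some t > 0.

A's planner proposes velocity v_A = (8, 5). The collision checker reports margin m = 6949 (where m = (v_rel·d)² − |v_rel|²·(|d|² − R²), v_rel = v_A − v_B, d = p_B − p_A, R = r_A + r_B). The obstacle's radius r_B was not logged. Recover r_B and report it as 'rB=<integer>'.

m = 6949
d = (10, -3);  v_rel = (14, 1),  |v_rel|² = 197
v_rel×d = (14)·(-3) − (1)·(10) = -52
since m = R²·197 − (-52)²:  R² = (2704 + 6949) / 197 = 49
R = √49 = 7  ⇒  r_B = 7 − 3 = 4

rB=4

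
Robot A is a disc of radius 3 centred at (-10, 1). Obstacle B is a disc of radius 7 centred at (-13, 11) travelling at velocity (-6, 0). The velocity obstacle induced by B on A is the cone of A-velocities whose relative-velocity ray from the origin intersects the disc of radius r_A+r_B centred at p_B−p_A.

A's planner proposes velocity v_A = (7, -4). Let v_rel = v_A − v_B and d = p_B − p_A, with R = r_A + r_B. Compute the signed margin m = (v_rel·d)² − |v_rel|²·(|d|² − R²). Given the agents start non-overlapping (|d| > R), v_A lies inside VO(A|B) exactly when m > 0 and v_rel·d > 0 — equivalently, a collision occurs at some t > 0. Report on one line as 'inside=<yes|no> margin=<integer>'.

d = (-3, 10),  |d|² = 109;  R = 3+7 = 10,  c = 109−10² = 9
v_rel = (13, -4),  |v_rel|² = 185;  v_rel·d = (13)·(-3) + (-4)·(10) = -79
185·t² + 158·t + 9 = 0  ⇒  m = (-79)² − 185·9 = 4576
m = 4576 > 0,  v_rel·d = -79 < 0  ⇒  outside

inside=no margin=4576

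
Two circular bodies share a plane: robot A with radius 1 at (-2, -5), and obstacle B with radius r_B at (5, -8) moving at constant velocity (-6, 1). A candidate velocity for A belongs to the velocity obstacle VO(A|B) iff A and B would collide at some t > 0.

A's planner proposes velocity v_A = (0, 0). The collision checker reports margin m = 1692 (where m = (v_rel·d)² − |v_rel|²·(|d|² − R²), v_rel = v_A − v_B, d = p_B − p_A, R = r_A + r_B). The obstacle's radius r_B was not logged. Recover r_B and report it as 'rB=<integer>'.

m = 1692
d = (7, -3);  v_rel = (6, -1),  |v_rel|² = 37
v_rel×d = (6)·(-3) − (-1)·(7) = -11
since m = R²·37 − (-11)²:  R² = (121 + 1692) / 37 = 49
R = √49 = 7  ⇒  r_B = 7 − 1 = 6

rB=6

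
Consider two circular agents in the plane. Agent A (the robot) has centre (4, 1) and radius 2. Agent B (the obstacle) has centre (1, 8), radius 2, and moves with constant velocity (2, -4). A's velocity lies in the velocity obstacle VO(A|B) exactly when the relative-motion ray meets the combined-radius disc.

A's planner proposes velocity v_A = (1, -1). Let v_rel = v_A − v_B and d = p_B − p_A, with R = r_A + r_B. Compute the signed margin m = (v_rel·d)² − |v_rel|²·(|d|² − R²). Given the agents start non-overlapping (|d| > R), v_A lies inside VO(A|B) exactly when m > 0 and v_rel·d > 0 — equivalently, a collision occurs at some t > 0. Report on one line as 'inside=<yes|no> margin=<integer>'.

d = (-3, 7),  |d|² = 58;  R = 2+2 = 4,  c = 58−4² = 42
v_rel = (-1, 3),  |v_rel|² = 10;  v_rel·d = (-1)·(-3) + (3)·(7) = 24
10·t² − 48·t + 42 = 0  ⇒  m = 24² − 10·42 = 156
m = 156 > 0,  v_rel·d = 24 > 0  ⇒  inside

inside=yes margin=156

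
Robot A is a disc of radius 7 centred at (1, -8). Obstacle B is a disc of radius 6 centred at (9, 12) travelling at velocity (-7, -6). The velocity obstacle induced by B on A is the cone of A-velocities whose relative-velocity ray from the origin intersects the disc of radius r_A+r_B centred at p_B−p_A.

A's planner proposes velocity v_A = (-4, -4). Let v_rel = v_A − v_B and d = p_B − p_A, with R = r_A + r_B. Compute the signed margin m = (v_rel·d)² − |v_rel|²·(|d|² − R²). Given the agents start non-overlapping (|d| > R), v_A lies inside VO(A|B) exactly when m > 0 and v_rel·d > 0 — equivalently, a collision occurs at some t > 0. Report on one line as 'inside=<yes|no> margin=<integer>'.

d = (8, 20),  |d|² = 464;  R = 7+6 = 13,  c = 464−13² = 295
v_rel = (3, 2),  |v_rel|² = 13;  v_rel·d = (3)·(8) + (2)·(20) = 64
13·t² − 128·t + 295 = 0  ⇒  m = 64² − 13·295 = 261
m = 261 > 0,  v_rel·d = 64 > 0  ⇒  inside

inside=yes margin=261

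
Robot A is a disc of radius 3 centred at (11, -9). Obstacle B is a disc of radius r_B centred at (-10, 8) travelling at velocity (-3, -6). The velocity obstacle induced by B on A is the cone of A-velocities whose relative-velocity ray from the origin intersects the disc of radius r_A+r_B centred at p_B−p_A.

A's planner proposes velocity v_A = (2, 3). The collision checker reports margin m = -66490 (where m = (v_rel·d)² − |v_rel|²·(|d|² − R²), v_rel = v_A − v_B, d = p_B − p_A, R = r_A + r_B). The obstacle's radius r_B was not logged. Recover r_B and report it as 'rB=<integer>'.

m = -66490
d = (-21, 17);  v_rel = (5, 9),  |v_rel|² = 106
v_rel×d = (5)·(17) − (9)·(-21) = 274
since m = R²·106 − 274²:  R² = (75076 + -66490) / 106 = 81
R = √81 = 9  ⇒  r_B = 9 − 3 = 6

rB=6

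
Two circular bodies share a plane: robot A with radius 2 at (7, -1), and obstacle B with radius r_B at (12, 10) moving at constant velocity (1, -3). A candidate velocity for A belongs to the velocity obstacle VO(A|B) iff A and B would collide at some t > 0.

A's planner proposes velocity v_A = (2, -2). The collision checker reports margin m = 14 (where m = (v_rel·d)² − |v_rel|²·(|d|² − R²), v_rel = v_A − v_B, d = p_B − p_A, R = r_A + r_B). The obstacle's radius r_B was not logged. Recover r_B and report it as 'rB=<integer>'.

m = 14
d = (5, 11);  v_rel = (1, 1),  |v_rel|² = 2
v_rel×d = (1)·(11) − (1)·(5) = 6
since m = R²·2 − 6²:  R² = (36 + 14) / 2 = 25
R = √25 = 5  ⇒  r_B = 5 − 2 = 3

rB=3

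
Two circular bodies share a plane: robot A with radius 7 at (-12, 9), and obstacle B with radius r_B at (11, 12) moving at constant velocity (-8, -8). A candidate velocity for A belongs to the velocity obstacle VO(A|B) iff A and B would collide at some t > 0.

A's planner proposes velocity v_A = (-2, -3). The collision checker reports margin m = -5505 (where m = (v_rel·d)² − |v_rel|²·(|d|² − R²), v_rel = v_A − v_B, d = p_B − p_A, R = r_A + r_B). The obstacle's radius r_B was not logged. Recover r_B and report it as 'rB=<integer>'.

m = -5505
d = (23, 3);  v_rel = (6, 5),  |v_rel|² = 61
v_rel×d = (6)·(3) − (5)·(23) = -97
since m = R²·61 − (-97)²:  R² = (9409 + -5505) / 61 = 64
R = √64 = 8  ⇒  r_B = 8 − 7 = 1

rB=1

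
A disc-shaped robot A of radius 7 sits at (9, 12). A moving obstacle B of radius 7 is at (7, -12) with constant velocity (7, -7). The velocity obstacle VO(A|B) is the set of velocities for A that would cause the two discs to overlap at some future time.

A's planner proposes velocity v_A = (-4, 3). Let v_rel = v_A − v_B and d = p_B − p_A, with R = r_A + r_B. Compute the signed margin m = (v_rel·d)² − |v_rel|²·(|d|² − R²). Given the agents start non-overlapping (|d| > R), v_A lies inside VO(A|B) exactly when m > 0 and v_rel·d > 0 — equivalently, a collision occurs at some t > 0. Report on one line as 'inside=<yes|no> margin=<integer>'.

d = (-2, -24),  |d|² = 580;  R = 7+7 = 14,  c = 580−14² = 384
v_rel = (-11, 10),  |v_rel|² = 221;  v_rel·d = (-11)·(-2) + (10)·(-24) = -218
221·t² + 436·t + 384 = 0  ⇒  m = (-218)² − 221·384 = -37340
m = -37340 < 0,  v_rel·d = -218 < 0  ⇒  outside

inside=no margin=-37340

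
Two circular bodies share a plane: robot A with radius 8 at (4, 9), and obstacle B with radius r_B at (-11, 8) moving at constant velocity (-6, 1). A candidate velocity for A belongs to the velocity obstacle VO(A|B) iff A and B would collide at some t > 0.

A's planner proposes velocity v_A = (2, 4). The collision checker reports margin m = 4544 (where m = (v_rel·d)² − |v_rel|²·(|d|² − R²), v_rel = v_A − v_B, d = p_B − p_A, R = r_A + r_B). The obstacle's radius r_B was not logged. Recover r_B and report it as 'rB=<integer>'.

m = 4544
d = (-15, -1);  v_rel = (8, 3),  |v_rel|² = 73
v_rel×d = (8)·(-1) − (3)·(-15) = 37
since m = R²·73 − 37²:  R² = (1369 + 4544) / 73 = 81
R = √81 = 9  ⇒  r_B = 9 − 8 = 1

rB=1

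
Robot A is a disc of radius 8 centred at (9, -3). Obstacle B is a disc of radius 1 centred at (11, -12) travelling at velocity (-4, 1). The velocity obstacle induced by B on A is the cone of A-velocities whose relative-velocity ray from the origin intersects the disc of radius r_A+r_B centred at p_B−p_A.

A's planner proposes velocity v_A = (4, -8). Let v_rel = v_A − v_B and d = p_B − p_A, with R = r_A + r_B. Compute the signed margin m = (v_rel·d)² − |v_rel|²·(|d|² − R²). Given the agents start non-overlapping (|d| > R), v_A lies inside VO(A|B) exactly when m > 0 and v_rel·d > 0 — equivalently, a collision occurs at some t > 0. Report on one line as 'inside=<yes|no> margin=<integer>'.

d = (2, -9),  |d|² = 85;  R = 8+1 = 9,  c = 85−9² = 4
v_rel = (8, -9),  |v_rel|² = 145;  v_rel·d = (8)·(2) + (-9)·(-9) = 97
145·t² − 194·t + 4 = 0  ⇒  m = 97² − 145·4 = 8829
m = 8829 > 0,  v_rel·d = 97 > 0  ⇒  inside

inside=yes margin=8829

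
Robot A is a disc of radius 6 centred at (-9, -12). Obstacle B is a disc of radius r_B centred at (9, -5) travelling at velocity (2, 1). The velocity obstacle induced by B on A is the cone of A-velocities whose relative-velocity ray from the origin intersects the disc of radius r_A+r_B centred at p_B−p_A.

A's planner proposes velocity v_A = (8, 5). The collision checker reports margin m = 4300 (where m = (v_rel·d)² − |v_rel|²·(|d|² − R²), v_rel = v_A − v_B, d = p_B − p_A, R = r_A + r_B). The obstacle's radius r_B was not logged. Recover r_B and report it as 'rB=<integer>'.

m = 4300
d = (18, 7);  v_rel = (6, 4),  |v_rel|² = 52
v_rel×d = (6)·(7) − (4)·(18) = -30
since m = R²·52 − (-30)²:  R² = (900 + 4300) / 52 = 100
R = √100 = 10  ⇒  r_B = 10 − 6 = 4

rB=4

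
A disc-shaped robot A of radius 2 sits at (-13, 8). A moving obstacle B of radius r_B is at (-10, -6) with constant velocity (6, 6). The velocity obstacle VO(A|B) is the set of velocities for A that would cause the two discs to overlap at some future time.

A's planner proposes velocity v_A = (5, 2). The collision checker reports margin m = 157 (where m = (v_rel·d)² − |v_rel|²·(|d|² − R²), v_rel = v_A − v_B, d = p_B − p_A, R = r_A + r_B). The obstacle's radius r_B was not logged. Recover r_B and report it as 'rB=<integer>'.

m = 157
d = (3, -14);  v_rel = (-1, -4),  |v_rel|² = 17
v_rel×d = (-1)·(-14) − (-4)·(3) = 26
since m = R²·17 − 26²:  R² = (676 + 157) / 17 = 49
R = √49 = 7  ⇒  r_B = 7 − 2 = 5

rB=5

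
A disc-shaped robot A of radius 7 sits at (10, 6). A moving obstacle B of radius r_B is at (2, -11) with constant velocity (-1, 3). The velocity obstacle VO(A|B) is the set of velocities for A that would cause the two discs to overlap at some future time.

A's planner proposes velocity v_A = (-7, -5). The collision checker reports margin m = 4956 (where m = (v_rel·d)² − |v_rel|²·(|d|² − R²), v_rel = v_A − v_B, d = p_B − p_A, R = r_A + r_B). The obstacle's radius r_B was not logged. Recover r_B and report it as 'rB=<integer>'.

m = 4956
d = (-8, -17);  v_rel = (-6, -8),  |v_rel|² = 100
v_rel×d = (-6)·(-17) − (-8)·(-8) = 38
since m = R²·100 − 38²:  R² = (1444 + 4956) / 100 = 64
R = √64 = 8  ⇒  r_B = 8 − 7 = 1

rB=1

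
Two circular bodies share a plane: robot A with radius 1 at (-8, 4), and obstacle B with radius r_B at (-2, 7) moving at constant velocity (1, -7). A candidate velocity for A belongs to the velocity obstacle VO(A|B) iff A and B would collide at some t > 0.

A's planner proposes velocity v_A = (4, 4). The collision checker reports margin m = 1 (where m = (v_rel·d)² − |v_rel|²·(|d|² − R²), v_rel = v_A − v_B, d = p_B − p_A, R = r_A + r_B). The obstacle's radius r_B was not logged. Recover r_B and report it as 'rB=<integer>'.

m = 1
d = (6, 3);  v_rel = (3, 11),  |v_rel|² = 130
v_rel×d = (3)·(3) − (11)·(6) = -57
since m = R²·130 − (-57)²:  R² = (3249 + 1) / 130 = 25
R = √25 = 5  ⇒  r_B = 5 − 1 = 4

rB=4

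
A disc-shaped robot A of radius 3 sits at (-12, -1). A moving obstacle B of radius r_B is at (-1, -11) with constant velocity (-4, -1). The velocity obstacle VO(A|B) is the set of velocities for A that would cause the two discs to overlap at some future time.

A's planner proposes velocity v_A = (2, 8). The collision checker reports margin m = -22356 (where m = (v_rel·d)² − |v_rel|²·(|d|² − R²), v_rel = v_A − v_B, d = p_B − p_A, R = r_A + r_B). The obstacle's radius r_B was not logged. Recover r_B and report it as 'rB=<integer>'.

m = -22356
d = (11, -10);  v_rel = (6, 9),  |v_rel|² = 117
v_rel×d = (6)·(-10) − (9)·(11) = -159
since m = R²·117 − (-159)²:  R² = (25281 + -22356) / 117 = 25
R = √25 = 5  ⇒  r_B = 5 − 3 = 2

rB=2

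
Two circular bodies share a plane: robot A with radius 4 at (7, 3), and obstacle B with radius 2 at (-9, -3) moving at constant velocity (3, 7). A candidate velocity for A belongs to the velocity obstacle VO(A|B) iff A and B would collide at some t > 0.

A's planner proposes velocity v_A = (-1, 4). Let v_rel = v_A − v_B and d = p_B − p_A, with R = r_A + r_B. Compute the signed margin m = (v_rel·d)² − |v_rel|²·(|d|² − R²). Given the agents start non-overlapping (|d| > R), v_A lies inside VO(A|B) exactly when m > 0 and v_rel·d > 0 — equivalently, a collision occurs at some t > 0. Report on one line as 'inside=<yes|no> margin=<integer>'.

d = (-16, -6),  |d|² = 292;  R = 4+2 = 6,  c = 292−6² = 256
v_rel = (-4, -3),  |v_rel|² = 25;  v_rel·d = (-4)·(-16) + (-3)·(-6) = 82
25·t² − 164·t + 256 = 0  ⇒  m = 82² − 25·256 = 324
m = 324 > 0,  v_rel·d = 82 > 0  ⇒  inside

inside=yes margin=324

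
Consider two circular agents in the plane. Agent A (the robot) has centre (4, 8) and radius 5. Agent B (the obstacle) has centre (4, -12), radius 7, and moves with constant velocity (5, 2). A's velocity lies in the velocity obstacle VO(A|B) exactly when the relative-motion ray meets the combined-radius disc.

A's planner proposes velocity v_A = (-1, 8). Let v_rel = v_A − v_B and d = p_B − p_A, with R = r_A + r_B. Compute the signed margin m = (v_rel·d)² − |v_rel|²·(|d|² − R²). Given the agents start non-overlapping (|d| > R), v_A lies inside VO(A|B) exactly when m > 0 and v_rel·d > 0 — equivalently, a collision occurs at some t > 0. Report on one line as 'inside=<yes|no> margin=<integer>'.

d = (0, -20),  |d|² = 400;  R = 5+7 = 12,  c = 400−12² = 256
v_rel = (-6, 6),  |v_rel|² = 72;  v_rel·d = (-6)·(0) + (6)·(-20) = -120
72·t² + 240·t + 256 = 0  ⇒  m = (-120)² − 72·256 = -4032
m = -4032 < 0,  v_rel·d = -120 < 0  ⇒  outside

inside=no margin=-4032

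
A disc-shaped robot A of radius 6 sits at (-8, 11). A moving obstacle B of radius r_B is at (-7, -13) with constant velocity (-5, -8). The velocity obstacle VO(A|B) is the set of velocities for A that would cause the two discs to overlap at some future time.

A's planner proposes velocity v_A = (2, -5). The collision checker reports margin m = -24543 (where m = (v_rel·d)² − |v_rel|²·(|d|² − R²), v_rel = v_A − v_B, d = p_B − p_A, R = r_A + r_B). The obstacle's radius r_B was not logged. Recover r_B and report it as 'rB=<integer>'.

m = -24543
d = (1, -24);  v_rel = (7, 3),  |v_rel|² = 58
v_rel×d = (7)·(-24) − (3)·(1) = -171
since m = R²·58 − (-171)²:  R² = (29241 + -24543) / 58 = 81
R = √81 = 9  ⇒  r_B = 9 − 6 = 3

rB=3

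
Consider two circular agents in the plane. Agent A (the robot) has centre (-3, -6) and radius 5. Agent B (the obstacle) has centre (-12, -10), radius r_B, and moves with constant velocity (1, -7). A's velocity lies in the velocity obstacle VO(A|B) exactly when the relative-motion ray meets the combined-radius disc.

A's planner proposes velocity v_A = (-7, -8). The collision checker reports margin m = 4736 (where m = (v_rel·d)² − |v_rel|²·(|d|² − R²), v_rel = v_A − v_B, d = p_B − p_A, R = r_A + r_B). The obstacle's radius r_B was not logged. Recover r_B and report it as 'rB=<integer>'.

m = 4736
d = (-9, -4);  v_rel = (-8, -1),  |v_rel|² = 65
v_rel×d = (-8)·(-4) − (-1)·(-9) = 23
since m = R²·65 − 23²:  R² = (529 + 4736) / 65 = 81
R = √81 = 9  ⇒  r_B = 9 − 5 = 4

rB=4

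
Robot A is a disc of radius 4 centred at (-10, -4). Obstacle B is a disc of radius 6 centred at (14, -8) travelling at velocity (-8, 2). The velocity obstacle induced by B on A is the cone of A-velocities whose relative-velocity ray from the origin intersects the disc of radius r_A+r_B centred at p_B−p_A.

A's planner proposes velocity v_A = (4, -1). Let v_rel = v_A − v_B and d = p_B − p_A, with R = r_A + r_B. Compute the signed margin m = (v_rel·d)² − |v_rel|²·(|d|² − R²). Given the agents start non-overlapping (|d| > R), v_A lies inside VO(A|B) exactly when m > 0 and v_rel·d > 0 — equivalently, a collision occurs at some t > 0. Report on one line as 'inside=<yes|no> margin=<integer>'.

d = (24, -4),  |d|² = 592;  R = 4+6 = 10,  c = 592−10² = 492
v_rel = (12, -3),  |v_rel|² = 153;  v_rel·d = (12)·(24) + (-3)·(-4) = 300
153·t² − 600·t + 492 = 0  ⇒  m = 300² − 153·492 = 14724
m = 14724 > 0,  v_rel·d = 300 > 0  ⇒  inside

inside=yes margin=14724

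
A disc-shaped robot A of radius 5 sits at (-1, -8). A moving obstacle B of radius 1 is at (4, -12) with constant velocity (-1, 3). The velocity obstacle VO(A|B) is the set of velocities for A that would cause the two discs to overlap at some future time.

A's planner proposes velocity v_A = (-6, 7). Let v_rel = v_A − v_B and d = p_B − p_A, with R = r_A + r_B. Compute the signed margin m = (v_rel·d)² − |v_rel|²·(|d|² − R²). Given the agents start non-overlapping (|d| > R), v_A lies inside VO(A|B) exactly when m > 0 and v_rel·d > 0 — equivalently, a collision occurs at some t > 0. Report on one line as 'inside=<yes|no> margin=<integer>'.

d = (5, -4),  |d|² = 41;  R = 5+1 = 6,  c = 41−6² = 5
v_rel = (-5, 4),  |v_rel|² = 41;  v_rel·d = (-5)·(5) + (4)·(-4) = -41
41·t² + 82·t + 5 = 0  ⇒  m = (-41)² − 41·5 = 1476
m = 1476 > 0,  v_rel·d = -41 < 0  ⇒  outside

inside=no margin=1476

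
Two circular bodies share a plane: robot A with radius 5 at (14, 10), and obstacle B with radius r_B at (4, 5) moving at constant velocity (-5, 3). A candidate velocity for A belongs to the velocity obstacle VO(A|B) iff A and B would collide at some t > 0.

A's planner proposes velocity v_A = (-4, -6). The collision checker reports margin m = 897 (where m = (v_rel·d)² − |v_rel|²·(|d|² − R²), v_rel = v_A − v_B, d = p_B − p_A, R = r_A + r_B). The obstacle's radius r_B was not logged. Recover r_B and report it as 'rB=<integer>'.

m = 897
d = (-10, -5);  v_rel = (1, -9),  |v_rel|² = 82
v_rel×d = (1)·(-5) − (-9)·(-10) = -95
since m = R²·82 − (-95)²:  R² = (9025 + 897) / 82 = 121
R = √121 = 11  ⇒  r_B = 11 − 5 = 6

rB=6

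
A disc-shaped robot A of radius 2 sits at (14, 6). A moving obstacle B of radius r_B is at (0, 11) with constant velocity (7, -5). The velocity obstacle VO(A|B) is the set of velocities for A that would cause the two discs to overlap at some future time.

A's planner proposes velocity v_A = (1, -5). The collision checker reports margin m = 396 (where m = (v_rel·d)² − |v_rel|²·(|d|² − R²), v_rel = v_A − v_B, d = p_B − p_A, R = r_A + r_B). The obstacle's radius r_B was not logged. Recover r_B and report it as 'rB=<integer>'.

m = 396
d = (-14, 5);  v_rel = (-6, 0),  |v_rel|² = 36
v_rel×d = (-6)·(5) − (0)·(-14) = -30
since m = R²·36 − (-30)²:  R² = (900 + 396) / 36 = 36
R = √36 = 6  ⇒  r_B = 6 − 2 = 4

rB=4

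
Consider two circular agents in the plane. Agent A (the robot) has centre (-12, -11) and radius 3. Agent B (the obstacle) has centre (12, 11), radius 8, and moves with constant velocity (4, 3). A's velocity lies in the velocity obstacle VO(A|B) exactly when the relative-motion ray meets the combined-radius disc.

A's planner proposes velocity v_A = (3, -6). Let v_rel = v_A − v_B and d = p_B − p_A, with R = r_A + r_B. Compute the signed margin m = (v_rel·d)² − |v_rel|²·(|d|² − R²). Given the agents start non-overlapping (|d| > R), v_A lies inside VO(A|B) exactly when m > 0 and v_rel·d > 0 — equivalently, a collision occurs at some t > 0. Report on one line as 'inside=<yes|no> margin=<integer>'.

d = (24, 22),  |d|² = 1060;  R = 3+8 = 11,  c = 1060−11² = 939
v_rel = (-1, -9),  |v_rel|² = 82;  v_rel·d = (-1)·(24) + (-9)·(22) = -222
82·t² + 444·t + 939 = 0  ⇒  m = (-222)² − 82·939 = -27714
m = -27714 < 0,  v_rel·d = -222 < 0  ⇒  outside

inside=no margin=-27714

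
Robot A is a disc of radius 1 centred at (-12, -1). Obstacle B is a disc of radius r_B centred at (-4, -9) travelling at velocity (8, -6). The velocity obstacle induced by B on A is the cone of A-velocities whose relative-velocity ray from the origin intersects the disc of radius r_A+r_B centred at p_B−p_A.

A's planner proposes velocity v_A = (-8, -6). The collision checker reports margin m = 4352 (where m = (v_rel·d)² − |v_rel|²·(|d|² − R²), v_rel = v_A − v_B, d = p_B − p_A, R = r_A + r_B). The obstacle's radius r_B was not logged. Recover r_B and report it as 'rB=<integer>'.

m = 4352
d = (8, -8);  v_rel = (-16, 0),  |v_rel|² = 256
v_rel×d = (-16)·(-8) − (0)·(8) = 128
since m = R²·256 − 128²:  R² = (16384 + 4352) / 256 = 81
R = √81 = 9  ⇒  r_B = 9 − 1 = 8

rB=8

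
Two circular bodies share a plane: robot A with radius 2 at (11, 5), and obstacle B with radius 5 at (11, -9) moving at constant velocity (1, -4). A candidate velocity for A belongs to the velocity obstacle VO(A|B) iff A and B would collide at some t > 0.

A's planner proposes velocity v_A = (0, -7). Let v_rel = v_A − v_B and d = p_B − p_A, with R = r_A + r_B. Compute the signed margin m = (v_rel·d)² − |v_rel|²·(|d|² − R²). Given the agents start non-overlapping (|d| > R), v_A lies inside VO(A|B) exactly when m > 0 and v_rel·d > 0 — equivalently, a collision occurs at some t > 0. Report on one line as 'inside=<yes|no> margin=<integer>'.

d = (0, -14),  |d|² = 196;  R = 2+5 = 7,  c = 196−7² = 147
v_rel = (-1, -3),  |v_rel|² = 10;  v_rel·d = (-1)·(0) + (-3)·(-14) = 42
10·t² − 84·t + 147 = 0  ⇒  m = 42² − 10·147 = 294
m = 294 > 0,  v_rel·d = 42 > 0  ⇒  inside

inside=yes margin=294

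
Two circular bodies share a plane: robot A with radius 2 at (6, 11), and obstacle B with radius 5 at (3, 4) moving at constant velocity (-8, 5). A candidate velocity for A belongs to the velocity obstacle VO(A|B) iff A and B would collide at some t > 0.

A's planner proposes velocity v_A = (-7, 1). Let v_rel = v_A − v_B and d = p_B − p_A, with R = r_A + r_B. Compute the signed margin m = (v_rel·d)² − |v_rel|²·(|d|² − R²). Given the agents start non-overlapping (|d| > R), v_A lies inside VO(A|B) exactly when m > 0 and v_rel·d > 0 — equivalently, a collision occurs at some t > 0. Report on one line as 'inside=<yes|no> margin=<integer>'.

d = (-3, -7),  |d|² = 58;  R = 2+5 = 7,  c = 58−7² = 9
v_rel = (1, -4),  |v_rel|² = 17;  v_rel·d = (1)·(-3) + (-4)·(-7) = 25
17·t² − 50·t + 9 = 0  ⇒  m = 25² − 17·9 = 472
m = 472 > 0,  v_rel·d = 25 > 0  ⇒  inside

inside=yes margin=472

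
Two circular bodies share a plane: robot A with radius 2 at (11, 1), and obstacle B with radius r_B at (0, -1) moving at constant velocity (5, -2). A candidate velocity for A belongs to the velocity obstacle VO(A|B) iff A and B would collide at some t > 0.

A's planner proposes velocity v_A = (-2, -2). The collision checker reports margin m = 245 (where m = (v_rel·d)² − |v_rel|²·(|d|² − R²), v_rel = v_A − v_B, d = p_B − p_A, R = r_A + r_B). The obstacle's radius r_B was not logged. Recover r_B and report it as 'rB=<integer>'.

m = 245
d = (-11, -2);  v_rel = (-7, 0),  |v_rel|² = 49
v_rel×d = (-7)·(-2) − (0)·(-11) = 14
since m = R²·49 − 14²:  R² = (196 + 245) / 49 = 9
R = √9 = 3  ⇒  r_B = 3 − 2 = 1

rB=1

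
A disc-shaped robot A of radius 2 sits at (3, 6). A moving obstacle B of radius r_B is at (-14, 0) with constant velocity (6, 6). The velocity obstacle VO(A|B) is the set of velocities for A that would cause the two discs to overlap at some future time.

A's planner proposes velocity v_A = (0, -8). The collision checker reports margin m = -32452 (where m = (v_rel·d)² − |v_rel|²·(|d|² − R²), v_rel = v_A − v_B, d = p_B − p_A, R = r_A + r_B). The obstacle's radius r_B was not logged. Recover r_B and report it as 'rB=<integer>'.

m = -32452
d = (-17, -6);  v_rel = (-6, -14),  |v_rel|² = 232
v_rel×d = (-6)·(-6) − (-14)·(-17) = -202
since m = R²·232 − (-202)²:  R² = (40804 + -32452) / 232 = 36
R = √36 = 6  ⇒  r_B = 6 − 2 = 4

rB=4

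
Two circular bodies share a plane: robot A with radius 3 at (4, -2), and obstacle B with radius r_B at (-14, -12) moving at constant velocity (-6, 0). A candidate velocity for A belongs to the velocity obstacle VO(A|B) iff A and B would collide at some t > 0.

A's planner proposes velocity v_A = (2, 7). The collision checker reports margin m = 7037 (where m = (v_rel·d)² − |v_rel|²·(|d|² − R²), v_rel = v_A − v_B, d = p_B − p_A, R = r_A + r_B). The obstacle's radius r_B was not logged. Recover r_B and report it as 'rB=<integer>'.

m = 7037
d = (-18, -10);  v_rel = (8, 7),  |v_rel|² = 113
v_rel×d = (8)·(-10) − (7)·(-18) = 46
since m = R²·113 − 46²:  R² = (2116 + 7037) / 113 = 81
R = √81 = 9  ⇒  r_B = 9 − 3 = 6

rB=6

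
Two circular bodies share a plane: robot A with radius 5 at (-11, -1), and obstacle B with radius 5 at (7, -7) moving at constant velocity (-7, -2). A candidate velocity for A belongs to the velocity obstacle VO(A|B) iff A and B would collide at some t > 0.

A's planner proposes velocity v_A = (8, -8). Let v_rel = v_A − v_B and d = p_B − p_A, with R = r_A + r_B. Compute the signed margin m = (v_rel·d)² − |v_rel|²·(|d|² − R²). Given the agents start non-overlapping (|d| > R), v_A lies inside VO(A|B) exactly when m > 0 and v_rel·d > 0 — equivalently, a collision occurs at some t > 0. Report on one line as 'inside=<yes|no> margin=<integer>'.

d = (18, -6),  |d|² = 360;  R = 5+5 = 10,  c = 360−10² = 260
v_rel = (15, -6),  |v_rel|² = 261;  v_rel·d = (15)·(18) + (-6)·(-6) = 306
261·t² − 612·t + 260 = 0  ⇒  m = 306² − 261·260 = 25776
m = 25776 > 0,  v_rel·d = 306 > 0  ⇒  inside

inside=yes margin=25776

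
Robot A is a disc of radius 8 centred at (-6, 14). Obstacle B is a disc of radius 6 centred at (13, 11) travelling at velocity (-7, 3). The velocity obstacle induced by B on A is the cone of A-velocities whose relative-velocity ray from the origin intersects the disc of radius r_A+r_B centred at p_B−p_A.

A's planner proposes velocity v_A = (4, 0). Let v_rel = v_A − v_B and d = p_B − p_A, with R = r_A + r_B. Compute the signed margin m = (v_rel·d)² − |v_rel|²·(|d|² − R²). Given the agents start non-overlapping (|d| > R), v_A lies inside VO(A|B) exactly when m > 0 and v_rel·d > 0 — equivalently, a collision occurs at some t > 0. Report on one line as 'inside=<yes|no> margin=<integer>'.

d = (19, -3),  |d|² = 370;  R = 8+6 = 14,  c = 370−14² = 174
v_rel = (11, -3),  |v_rel|² = 130;  v_rel·d = (11)·(19) + (-3)·(-3) = 218
130·t² − 436·t + 174 = 0  ⇒  m = 218² − 130·174 = 24904
m = 24904 > 0,  v_rel·d = 218 > 0  ⇒  inside

inside=yes margin=24904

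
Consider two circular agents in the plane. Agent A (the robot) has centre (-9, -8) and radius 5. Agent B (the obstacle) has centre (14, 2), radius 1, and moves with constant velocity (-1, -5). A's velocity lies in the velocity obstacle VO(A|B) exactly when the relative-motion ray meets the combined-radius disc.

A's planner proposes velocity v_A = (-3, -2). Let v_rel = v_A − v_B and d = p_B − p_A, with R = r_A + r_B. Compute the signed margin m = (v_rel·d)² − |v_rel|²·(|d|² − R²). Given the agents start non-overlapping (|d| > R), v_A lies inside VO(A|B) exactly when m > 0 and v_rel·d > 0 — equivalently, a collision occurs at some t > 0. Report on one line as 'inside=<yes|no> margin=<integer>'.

d = (23, 10),  |d|² = 629;  R = 5+1 = 6,  c = 629−6² = 593
v_rel = (-2, 3),  |v_rel|² = 13;  v_rel·d = (-2)·(23) + (3)·(10) = -16
13·t² + 32·t + 593 = 0  ⇒  m = (-16)² − 13·593 = -7453
m = -7453 < 0,  v_rel·d = -16 < 0  ⇒  outside

inside=no margin=-7453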